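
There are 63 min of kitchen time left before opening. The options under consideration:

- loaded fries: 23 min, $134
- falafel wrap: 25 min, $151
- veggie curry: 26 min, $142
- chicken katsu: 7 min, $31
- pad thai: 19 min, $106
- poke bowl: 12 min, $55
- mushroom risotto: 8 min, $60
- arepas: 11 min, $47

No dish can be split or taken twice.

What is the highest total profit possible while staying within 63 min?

376

By profit per min: mushroom risotto 7.50, falafel wrap 6.04, loaded fries 5.83 lead.
Taking loaded fries + falafel wrap + chicken katsu + mushroom risotto: 63 min used, 376 in profit.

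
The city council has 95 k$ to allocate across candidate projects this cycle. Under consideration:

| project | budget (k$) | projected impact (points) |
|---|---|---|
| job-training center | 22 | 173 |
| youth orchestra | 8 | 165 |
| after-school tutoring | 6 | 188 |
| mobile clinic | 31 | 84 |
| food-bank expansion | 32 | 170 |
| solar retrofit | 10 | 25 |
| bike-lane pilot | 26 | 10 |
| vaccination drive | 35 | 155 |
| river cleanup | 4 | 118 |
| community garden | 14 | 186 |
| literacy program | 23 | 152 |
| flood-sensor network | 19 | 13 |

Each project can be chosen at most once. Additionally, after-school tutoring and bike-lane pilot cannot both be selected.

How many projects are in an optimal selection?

7

Best achievable projected impact is 1007.
For example job-training center + youth orchestra + after-school tutoring + solar retrofit + river cleanup + community garden + literacy program achieves it, using 87 k$.
Any selection reaching 1007 contains exactly 7 projects.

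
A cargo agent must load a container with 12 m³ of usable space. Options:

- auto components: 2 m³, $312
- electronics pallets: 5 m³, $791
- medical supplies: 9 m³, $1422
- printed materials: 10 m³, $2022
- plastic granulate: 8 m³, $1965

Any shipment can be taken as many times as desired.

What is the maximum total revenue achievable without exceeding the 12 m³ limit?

The ratio ordering already packs tightly: 2×auto components + plastic granulate, 12 m³, 2589.
Every other selection either busts 12 m³ or fails to beat 2589.

2589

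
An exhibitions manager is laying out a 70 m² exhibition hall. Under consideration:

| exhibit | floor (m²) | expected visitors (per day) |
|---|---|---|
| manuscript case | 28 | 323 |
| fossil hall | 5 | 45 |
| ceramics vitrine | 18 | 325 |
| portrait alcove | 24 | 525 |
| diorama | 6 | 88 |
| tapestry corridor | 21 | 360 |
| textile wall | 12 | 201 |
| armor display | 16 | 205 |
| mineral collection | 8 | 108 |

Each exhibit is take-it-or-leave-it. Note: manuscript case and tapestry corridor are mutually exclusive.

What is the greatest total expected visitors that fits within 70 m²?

1298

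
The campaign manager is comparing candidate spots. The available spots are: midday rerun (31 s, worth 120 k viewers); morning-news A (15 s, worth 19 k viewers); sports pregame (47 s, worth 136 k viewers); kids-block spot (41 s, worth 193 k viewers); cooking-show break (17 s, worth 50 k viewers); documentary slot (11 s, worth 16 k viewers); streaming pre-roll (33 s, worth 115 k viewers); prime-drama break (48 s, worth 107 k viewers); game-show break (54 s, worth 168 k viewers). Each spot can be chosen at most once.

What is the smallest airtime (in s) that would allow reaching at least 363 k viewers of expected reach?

89

Need the lightest bundle worth ≥ 363.
Taking midday rerun + kids-block spot + cooking-show break gives 363 (≥ 363) for 89 s.
Any bundle with less than 89 s falls short of 363.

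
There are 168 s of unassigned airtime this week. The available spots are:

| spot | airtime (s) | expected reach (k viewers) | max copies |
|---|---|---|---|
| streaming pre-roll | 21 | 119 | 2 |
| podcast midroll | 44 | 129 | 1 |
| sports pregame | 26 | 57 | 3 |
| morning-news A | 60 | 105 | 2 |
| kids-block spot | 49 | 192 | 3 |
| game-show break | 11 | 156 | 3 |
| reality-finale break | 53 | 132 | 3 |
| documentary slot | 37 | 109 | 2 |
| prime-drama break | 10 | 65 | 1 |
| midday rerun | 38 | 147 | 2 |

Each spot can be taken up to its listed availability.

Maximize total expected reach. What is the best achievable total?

Ranking by ratio (expected reach/s): game-show break 14.18, prime-drama break 6.50, streaming pre-roll 5.67, kids-block spot 3.92.
The ratio heuristic lands on 2×streaming pre-roll + sports pregame + kids-block spot + 3×game-show break + prime-drama break (1020) but leaves 8 s idle.
The 75 s tied up in sports pregame and kids-block spot is better spent on 2×midday rerun — total rises to 1065 (161 s).

1065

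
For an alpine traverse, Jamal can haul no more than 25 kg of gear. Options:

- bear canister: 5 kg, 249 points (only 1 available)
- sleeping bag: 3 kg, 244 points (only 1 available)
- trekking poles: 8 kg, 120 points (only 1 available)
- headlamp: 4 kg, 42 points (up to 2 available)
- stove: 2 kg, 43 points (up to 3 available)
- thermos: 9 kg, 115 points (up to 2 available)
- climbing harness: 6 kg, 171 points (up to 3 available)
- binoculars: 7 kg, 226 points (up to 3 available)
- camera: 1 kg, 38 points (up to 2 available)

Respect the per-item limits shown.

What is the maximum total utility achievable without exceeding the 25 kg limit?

1026

By utility per kg: sleeping bag 81.33, bear canister 49.80, camera 38.00, binoculars 32.29 lead.
Taking the top-ratio items first gives bear canister + sleeping bag + 2×binoculars + 2×camera for 1021 (24 kg).
Replace camera with stove: the trade gains 5 net, giving 1026 at 25 kg.
No other feasible combination exceeds 1026.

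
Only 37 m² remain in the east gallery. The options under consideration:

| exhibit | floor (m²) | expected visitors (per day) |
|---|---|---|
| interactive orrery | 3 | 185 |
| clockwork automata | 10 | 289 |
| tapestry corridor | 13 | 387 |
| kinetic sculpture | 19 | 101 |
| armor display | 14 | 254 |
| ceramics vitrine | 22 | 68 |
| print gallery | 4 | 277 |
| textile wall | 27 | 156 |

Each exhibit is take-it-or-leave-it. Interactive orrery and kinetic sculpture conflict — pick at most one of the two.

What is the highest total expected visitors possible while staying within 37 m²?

1138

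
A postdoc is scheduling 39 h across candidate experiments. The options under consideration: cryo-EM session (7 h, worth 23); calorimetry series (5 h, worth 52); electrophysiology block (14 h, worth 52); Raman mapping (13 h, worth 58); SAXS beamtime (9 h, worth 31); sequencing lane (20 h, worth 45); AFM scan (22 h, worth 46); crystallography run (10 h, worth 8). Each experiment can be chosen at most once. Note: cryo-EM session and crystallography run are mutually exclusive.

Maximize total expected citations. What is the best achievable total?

The ratio ordering already packs tightly: cryo-EM session + calorimetry series + electrophysiology block + Raman mapping, 39 h, 185.
Every other selection either busts 39 h or breaks a pairing rule or fails to beat 185.

185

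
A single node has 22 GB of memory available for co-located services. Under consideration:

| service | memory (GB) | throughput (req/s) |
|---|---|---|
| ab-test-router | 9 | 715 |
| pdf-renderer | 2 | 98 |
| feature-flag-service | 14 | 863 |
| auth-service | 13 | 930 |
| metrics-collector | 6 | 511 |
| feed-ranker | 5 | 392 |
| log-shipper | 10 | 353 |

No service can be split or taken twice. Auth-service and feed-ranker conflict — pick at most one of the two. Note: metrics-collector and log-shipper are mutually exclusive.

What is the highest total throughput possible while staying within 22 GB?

Taking ab-test-router + pdf-renderer + metrics-collector + feed-ranker: 22 GB used, 1716 in throughput.
Next best is ab-test-router + auth-service at 1645 (22 GB) — short by 71.

1716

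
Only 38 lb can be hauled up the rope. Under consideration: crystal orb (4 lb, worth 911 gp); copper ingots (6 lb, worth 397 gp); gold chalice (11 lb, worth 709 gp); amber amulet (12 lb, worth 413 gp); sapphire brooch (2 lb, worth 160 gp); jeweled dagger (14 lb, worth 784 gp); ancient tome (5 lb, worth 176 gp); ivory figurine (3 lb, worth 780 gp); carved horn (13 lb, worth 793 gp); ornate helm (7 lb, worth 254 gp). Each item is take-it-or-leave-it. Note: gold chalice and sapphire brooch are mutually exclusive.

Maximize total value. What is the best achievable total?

3590

Taking crystal orb + copper ingots + gold chalice + ivory figurine + carved horn: 37 lb used, 3590 in value.
Next best is crystal orb + copper ingots + gold chalice + jeweled dagger + ivory figurine at 3581 (38 lb) — short by 9.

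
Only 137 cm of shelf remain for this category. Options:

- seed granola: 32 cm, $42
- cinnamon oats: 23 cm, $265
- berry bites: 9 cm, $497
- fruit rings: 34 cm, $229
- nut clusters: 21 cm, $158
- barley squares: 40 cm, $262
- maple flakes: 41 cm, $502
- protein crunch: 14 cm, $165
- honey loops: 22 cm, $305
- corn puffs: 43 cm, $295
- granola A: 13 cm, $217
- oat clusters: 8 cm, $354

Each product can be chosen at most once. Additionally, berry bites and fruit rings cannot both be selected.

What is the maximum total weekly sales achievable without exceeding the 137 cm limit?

The ratio ordering already packs tightly: cinnamon oats + berry bites + maple flakes + protein crunch + honey loops + granola A + oat clusters, 130 cm, 2305.
Every other selection either busts 137 cm or breaks a pairing rule or fails to beat 2305.

2305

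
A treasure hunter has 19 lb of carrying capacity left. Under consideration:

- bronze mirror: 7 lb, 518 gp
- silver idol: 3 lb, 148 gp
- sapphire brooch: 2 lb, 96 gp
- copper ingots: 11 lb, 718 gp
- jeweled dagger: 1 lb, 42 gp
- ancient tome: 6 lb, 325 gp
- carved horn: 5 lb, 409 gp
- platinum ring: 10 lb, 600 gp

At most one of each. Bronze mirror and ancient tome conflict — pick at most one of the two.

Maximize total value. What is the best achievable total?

1278

Taking bronze mirror + copper ingots + jeweled dagger: 19 lb used, 1278 in value.
Next best is silver idol + copper ingots + carved horn at 1275 (19 lb) — short by 3.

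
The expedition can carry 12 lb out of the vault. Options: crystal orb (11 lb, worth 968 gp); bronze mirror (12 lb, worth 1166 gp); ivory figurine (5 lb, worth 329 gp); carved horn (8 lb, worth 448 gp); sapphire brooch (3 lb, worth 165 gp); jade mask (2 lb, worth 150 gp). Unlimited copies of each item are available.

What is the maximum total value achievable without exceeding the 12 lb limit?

Bronze mirror uses 12 of the 12 lb and totals 1166.
No other feasible combination exceeds 1166.

1166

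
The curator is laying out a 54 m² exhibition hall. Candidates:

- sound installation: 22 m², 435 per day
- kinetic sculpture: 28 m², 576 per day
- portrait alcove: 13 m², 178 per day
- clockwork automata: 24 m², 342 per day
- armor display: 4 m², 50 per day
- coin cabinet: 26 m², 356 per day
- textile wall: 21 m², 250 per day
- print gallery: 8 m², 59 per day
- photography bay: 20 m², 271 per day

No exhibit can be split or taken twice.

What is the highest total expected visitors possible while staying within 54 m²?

1061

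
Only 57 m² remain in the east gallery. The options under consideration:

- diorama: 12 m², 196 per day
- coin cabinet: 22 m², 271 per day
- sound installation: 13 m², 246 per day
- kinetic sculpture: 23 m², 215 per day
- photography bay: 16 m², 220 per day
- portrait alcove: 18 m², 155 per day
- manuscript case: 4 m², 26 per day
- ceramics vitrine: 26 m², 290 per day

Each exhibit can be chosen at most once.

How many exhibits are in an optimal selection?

The maximum expected visitors within 57 m² is 763.
One optimal bundle: coin cabinet + sound installation + photography bay + manuscript case (55 m²).
Every optimal selection uses 4 exhibits.

4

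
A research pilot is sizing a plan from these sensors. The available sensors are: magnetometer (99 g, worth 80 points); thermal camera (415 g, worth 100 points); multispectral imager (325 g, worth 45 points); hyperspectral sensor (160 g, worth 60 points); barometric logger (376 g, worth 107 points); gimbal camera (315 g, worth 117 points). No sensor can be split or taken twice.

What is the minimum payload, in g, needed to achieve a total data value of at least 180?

414

Look for the lowest-payload combination reaching 180.
Taking magnetometer + gimbal camera gives 197 (≥ 180) for 414 g.
No combination under 414 g hits 180.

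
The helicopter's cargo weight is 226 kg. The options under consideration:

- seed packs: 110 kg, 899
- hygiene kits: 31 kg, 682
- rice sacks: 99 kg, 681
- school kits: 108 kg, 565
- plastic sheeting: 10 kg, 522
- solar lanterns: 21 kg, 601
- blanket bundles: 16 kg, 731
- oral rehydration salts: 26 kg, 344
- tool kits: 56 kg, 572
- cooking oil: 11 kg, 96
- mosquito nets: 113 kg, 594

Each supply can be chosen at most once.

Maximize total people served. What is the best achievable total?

By people served per kg: plastic sheeting 52.20, blanket bundles 45.69, solar lanterns 28.62, hygiene kits 22.00 lead.
Taking the top-ratio supplies first gives hygiene kits + plastic sheeting + solar lanterns + blanket bundles + oral rehydration salts + tool kits + cooking oil for 3548 (171 kg).
Replace tool kits with seed packs: the trade gains 327 net, giving 3875 at 225 kg.
The closest alternative, seed packs + hygiene kits + plastic sheeting + solar lanterns + blanket bundles + oral rehydration salts, reaches only 3779.

3875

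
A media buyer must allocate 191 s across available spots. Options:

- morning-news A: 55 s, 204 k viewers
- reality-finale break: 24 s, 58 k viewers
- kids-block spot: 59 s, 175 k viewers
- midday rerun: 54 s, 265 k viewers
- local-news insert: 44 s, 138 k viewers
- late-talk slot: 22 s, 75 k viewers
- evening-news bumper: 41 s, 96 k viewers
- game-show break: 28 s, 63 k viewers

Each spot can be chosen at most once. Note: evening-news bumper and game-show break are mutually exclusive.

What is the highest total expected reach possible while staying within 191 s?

The ratio heuristic lands on morning-news A + midday rerun + local-news insert + late-talk slot (682) but leaves 16 s idle.
Replace local-news insert with kids-block spot: the trade gains 37 net, giving 719 at 190 s.

719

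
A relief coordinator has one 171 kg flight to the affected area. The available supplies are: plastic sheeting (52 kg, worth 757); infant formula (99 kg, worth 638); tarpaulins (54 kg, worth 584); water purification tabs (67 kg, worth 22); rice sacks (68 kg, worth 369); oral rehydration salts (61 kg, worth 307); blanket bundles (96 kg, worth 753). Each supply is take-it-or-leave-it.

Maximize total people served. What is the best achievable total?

1648

Taking plastic sheeting + tarpaulins + oral rehydration salts: 167 kg used, 1648 in people served.
Every other selection either busts 171 kg or fails to beat 1648.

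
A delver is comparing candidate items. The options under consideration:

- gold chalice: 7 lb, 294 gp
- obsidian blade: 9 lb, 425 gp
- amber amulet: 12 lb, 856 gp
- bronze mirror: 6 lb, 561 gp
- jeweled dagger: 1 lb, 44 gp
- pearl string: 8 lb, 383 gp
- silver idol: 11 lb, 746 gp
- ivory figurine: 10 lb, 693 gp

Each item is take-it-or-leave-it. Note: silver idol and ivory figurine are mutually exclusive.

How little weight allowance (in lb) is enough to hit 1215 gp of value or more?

Minimise lb subject to total value ≥ 1215.
bronze mirror + ivory figurine: 1254 value at 16 lb.
Below 16 lb the best achievable stays under 1215.

16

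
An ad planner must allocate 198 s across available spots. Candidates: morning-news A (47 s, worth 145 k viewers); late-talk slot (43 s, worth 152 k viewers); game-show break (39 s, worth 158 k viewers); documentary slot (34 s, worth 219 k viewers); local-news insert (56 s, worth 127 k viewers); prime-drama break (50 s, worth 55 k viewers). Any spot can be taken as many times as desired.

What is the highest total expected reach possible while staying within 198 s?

Density check — documentary slot 6.44, game-show break 4.05, late-talk slot 3.53 are the best per s.
5×documentary slot uses 170 of the 198 s and totals 1095.

1095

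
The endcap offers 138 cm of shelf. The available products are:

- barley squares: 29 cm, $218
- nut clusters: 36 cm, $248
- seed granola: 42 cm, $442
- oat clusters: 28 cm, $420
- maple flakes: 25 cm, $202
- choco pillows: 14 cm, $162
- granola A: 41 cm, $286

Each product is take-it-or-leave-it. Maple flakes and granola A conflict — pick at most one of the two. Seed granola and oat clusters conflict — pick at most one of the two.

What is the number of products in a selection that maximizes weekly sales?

5

Best achievable weekly sales is 1250.
One optimal bundle: barley squares + nut clusters + oat clusters + maple flakes + choco pillows (132 cm).
Every optimal selection uses 5 products.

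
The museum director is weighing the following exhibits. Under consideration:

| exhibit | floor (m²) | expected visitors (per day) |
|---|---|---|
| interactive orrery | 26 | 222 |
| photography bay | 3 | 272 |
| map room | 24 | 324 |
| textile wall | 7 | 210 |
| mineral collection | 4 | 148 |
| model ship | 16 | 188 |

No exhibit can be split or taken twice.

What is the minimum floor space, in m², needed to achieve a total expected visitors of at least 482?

10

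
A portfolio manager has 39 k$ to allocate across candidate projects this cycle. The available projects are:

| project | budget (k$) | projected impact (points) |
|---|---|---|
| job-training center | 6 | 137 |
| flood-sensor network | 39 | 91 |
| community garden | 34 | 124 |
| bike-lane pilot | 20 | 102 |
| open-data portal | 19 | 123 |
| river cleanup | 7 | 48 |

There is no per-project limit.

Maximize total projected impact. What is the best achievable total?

822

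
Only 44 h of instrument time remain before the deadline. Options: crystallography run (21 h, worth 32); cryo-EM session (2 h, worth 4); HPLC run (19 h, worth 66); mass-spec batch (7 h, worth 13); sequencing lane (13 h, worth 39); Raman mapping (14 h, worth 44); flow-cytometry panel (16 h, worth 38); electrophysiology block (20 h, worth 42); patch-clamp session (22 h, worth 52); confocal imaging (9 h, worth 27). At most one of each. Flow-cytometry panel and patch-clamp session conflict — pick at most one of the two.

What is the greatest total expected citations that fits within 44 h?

141

Cryo-EM session + HPLC run + Raman mapping + confocal imaging uses 44 of the 44 h and totals 141.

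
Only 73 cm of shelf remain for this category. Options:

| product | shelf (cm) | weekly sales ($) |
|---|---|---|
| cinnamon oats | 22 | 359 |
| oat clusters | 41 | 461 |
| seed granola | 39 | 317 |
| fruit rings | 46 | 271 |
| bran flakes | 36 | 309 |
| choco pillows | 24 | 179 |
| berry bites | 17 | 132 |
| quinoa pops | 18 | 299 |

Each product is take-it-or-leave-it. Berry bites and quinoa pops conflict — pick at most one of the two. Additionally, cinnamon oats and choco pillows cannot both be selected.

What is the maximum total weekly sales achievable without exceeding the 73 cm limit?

By weekly sales per cm: quinoa pops 16.61, cinnamon oats 16.32, oat clusters 11.24, bran flakes 8.58 lead.
Taking cinnamon oats + oat clusters: 63 cm used, 820 in weekly sales.
Next best is oat clusters + quinoa pops at 760 (59 cm) — short by 60.

820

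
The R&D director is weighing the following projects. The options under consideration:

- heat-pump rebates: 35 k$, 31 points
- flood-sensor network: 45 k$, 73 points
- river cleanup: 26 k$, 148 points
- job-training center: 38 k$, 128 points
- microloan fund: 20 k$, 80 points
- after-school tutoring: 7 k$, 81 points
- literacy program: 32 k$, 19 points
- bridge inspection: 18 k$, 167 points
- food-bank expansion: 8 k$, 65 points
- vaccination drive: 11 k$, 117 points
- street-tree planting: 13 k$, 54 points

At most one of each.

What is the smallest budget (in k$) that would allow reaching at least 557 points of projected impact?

Look for the lowest-budget combination reaching 557.
river cleanup + after-school tutoring + bridge inspection + food-bank expansion + vaccination drive: 578 projected impact at 70 k$.
Any bundle with less than 70 k$ falls short of 557.

70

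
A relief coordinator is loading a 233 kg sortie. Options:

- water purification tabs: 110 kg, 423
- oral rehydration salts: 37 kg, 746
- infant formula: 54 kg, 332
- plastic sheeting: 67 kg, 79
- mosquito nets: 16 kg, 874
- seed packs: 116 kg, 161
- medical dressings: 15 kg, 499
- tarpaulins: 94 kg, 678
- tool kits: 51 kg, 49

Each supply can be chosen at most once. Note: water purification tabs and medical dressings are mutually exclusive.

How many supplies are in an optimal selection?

Optimal total is 3129.
One optimal bundle: oral rehydration salts + infant formula + mosquito nets + medical dressings + tarpaulins (216 kg).
Every optimal selection uses 5 supplies.

5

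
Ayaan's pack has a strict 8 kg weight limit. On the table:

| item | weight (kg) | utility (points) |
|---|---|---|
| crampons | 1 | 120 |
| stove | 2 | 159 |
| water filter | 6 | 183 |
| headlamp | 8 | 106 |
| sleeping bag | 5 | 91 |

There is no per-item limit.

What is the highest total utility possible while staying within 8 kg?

Best packing: 8×crampons — 8 kg, 960 total.
Nothing else within 8 kg beats 960.

960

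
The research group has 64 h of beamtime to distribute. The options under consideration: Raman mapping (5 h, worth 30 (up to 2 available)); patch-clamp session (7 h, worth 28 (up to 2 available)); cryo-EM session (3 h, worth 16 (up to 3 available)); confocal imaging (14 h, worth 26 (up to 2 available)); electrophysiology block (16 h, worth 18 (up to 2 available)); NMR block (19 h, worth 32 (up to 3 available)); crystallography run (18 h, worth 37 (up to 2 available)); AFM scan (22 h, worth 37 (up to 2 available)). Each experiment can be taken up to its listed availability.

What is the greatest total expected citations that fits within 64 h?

216

The ratio heuristic lands on 2×Raman mapping + 2×patch-clamp session + 3×cryo-EM session + crystallography run (201) but leaves 13 h idle.
Dropping crystallography run frees 18 h; slotting in 2×confocal imaging (28 h) lifts the total to 216 at 61 h.
That's the maximum — no swap from here does better than 216.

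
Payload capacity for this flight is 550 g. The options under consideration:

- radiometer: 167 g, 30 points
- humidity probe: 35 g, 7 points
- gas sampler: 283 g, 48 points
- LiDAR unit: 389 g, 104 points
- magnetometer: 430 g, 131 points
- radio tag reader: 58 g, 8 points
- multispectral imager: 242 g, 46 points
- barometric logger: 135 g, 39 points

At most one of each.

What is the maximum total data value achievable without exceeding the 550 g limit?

The ratio ordering already packs tightly: humidity probe + magnetometer + radio tag reader, 523 g, 146.
That's the maximum — no swap from here does better than 146.

146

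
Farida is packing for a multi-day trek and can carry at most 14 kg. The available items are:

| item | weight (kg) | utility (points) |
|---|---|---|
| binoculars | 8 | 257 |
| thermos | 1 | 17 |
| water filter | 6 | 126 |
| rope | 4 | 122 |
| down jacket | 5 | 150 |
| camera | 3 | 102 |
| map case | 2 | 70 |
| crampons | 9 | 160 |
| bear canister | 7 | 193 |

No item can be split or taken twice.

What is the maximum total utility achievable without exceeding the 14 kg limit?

449

Ranking by ratio (utility/kg): map case 35.00, camera 34.00, binoculars 32.12, rope 30.50.
A density-first pass picks binoculars + thermos + camera + map case — 446 at 14 kg.
Dropping thermos and camera frees 4 kg; slotting in rope (4 kg) lifts the total to 449 at 14 kg.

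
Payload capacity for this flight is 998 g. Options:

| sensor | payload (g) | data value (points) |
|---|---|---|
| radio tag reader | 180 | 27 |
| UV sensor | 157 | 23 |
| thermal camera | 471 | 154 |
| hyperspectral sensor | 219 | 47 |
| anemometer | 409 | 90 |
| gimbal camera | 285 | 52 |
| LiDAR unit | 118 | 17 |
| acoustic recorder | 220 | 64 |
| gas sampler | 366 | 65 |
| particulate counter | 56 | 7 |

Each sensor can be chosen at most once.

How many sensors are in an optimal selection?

4

The maximum data value within 998 g is 272.
thermal camera + hyperspectral sensor + acoustic recorder + particulate counter hits 272 at 966 g.
Any selection reaching 272 contains exactly 4 sensors.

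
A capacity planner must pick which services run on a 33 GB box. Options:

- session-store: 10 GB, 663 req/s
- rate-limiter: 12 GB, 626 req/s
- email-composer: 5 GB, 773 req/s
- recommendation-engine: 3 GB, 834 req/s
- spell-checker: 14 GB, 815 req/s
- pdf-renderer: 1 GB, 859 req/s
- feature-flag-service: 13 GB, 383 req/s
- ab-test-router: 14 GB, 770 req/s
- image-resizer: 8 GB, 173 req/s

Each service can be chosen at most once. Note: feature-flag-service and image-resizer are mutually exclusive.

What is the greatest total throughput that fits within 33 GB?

Session-store + email-composer + recommendation-engine + spell-checker + pdf-renderer uses 33 of the 33 GB and totals 3944.
The closest alternative, session-store + email-composer + recommendation-engine + pdf-renderer + ab-test-router, reaches only 3899.

3944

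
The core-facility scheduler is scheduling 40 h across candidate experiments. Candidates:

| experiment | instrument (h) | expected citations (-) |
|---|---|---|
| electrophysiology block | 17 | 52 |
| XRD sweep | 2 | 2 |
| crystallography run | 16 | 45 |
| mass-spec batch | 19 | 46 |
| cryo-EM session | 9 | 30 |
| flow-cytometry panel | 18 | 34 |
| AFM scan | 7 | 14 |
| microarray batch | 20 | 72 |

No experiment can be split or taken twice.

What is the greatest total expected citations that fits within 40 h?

Taking the top-ratio experiments first gives XRD sweep + cryo-EM session + AFM scan + microarray batch for 118 (38 h).
The 16 h tied up in cryo-EM session and AFM scan is better spent on electrophysiology block — total rises to 126 (39 h).
The closest alternative, electrophysiology block + microarray batch, reaches only 124.

126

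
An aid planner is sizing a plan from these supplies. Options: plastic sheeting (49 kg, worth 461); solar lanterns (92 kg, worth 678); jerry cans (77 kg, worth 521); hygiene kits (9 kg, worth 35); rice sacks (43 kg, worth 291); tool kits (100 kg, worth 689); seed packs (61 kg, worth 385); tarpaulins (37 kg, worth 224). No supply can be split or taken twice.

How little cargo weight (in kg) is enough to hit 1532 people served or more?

210

Look for the lowest-cargo combination reaching 1532.
plastic sheeting + tool kits + seed packs reaches 1535 using 210 kg.
Below 210 kg the best achievable stays under 1532.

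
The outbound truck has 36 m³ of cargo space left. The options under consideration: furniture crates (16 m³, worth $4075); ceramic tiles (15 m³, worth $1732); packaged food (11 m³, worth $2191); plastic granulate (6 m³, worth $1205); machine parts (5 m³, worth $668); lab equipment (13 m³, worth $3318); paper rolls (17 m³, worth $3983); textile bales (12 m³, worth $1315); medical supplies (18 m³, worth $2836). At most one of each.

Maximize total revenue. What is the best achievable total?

Furniture crates + plastic granulate + lab equipment uses 35 of the 36 m³ and totals 8598.

8598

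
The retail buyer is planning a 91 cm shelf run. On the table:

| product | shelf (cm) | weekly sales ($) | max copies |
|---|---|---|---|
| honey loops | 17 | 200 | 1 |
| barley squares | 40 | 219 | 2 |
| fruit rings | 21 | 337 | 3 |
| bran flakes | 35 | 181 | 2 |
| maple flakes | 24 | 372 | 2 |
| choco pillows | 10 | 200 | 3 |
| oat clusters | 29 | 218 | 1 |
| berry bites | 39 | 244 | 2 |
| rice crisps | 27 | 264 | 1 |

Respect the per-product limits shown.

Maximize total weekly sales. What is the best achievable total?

1481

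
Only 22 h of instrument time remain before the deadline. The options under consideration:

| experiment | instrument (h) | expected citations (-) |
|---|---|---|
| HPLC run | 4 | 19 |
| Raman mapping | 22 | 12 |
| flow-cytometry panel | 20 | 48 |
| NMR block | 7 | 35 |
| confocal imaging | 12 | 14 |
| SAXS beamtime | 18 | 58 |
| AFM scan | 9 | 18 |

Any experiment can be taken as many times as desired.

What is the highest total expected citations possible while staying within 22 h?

108

The ratio heuristic lands on 3×NMR block (105) but leaves 1 h idle.
Dropping NMR block frees 7 h; slotting in 2×HPLC run (8 h) lifts the total to 108 at 22 h.
Nothing else within 22 h beats 108.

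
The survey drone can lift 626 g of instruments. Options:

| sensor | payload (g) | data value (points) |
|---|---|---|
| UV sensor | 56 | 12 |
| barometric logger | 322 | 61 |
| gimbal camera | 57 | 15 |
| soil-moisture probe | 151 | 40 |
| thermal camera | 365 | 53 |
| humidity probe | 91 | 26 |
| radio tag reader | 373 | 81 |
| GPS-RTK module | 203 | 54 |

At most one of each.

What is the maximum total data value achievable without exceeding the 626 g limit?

Taking soil-moisture probe + humidity probe + radio tag reader: 615 g used, 147 in data value.
The spare 11 g is too small for any remaining sensor, and no exchange beats 147.

147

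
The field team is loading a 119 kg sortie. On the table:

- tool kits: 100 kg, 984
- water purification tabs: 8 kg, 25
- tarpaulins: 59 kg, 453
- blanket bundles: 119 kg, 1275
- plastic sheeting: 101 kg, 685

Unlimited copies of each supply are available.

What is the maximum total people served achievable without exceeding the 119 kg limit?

The ratio ordering already packs tightly: blanket bundles, 119 kg, 1275.
Every other selection either busts 119 kg or fails to beat 1275.

1275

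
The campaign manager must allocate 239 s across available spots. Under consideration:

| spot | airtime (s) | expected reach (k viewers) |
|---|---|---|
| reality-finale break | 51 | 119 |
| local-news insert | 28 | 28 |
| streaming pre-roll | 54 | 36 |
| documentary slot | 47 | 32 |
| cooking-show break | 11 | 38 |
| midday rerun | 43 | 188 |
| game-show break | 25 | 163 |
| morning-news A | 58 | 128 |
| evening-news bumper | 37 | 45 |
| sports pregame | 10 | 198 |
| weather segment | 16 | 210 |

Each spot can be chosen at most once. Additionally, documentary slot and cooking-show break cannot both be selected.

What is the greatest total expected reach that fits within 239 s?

1044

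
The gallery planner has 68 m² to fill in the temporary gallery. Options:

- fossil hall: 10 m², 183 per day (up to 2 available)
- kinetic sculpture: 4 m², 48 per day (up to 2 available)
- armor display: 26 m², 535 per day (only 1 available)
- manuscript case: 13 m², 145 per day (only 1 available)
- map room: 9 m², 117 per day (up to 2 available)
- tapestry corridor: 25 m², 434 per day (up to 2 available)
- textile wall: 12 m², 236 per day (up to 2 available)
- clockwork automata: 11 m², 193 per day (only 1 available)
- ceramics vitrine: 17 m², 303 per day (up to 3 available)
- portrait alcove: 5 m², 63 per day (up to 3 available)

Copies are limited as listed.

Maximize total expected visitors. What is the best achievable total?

1310

The ratio heuristic lands on fossil hall + armor display + 2×textile wall + portrait alcove (1253) but leaves 3 m² idle.
Replace fossil hall and portrait alcove with ceramics vitrine: the trade gains 57 net, giving 1310 at 67 m².
That's the maximum — no swap from here does better than 1310.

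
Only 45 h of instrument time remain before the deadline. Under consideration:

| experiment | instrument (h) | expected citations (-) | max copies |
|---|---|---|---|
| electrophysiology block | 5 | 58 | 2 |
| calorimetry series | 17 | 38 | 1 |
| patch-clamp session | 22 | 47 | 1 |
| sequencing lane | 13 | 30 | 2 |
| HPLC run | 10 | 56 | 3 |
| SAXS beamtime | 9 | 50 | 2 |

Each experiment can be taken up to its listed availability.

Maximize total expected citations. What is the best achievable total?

Best packing: 2×electrophysiology block + 3×HPLC run — 40 h, 284 total.
Nothing else within 45 h beats 284.

284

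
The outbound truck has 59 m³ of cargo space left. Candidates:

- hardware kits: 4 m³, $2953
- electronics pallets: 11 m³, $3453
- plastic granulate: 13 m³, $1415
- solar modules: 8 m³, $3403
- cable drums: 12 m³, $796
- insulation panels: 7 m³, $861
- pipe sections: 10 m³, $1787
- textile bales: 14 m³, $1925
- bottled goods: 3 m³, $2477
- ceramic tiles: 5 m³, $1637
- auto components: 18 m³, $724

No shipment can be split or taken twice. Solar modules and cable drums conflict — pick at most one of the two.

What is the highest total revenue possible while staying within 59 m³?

By revenue per m³: bottled goods 825.67, hardware kits 738.25, solar modules 425.38 lead.
Best packing: hardware kits + electronics pallets + solar modules + pipe sections + textile bales + bottled goods + ceramic tiles — 55 m³, 17635 total.
Every other selection either busts 59 m³ or breaks a pairing rule or fails to beat 17635.

17635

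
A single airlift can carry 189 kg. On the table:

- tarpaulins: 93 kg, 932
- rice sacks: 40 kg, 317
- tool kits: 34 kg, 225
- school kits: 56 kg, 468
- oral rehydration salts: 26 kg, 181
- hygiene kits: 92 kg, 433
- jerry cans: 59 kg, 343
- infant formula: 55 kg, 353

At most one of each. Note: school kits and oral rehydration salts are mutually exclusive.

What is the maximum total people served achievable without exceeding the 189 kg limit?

1717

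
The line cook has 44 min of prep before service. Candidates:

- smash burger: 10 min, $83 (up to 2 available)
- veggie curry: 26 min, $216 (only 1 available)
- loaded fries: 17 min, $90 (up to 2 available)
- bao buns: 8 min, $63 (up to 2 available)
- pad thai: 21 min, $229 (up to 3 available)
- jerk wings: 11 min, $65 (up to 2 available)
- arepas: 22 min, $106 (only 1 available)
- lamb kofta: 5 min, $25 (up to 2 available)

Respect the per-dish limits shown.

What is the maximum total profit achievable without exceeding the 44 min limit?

458

Best packing: 2×pad thai — 42 min, 458 total.
The spare 2 min is too small for any remaining dish, and no exchange beats 458.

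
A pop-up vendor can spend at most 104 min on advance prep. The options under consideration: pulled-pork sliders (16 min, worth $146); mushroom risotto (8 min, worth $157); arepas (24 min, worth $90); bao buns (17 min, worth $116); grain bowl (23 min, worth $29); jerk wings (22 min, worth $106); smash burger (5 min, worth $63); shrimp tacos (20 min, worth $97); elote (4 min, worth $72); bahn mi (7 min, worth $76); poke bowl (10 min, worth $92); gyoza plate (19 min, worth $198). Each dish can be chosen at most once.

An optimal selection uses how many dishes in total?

8

Optimal total is 963.
For example pulled-pork sliders + mushroom risotto + bao buns + jerk wings + elote + bahn mi + poke bowl + gyoza plate achieves it, using 103 min.
Every optimal selection uses 8 dishes.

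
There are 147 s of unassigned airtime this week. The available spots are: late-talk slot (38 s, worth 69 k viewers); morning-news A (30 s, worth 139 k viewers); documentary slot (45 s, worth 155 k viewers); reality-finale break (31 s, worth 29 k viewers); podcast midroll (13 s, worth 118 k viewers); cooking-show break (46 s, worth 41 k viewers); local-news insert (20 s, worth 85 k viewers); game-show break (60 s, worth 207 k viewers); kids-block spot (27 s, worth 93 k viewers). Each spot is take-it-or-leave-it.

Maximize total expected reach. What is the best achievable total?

590

Filling by ratio: morning-news A + podcast midroll + local-news insert + game-show break for 549, with 24 s left unused.
The 60 s tied up in game-show break is better spent on documentary slot + kids-block spot — total rises to 590 (135 s).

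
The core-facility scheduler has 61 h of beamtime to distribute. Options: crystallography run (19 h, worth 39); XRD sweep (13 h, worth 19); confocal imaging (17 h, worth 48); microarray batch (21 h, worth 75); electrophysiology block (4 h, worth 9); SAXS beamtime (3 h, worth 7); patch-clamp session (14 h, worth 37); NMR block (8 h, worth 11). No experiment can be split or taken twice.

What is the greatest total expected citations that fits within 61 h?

Best packing: confocal imaging + microarray batch + electrophysiology block + SAXS beamtime + patch-clamp session — 59 h, 176 total.
That's the maximum — no swap from here does better than 176.

176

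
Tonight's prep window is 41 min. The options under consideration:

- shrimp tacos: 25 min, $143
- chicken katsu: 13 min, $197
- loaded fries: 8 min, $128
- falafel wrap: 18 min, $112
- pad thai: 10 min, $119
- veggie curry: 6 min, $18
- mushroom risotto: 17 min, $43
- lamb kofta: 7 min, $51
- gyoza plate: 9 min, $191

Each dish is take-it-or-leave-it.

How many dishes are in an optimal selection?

4

Best achievable profit is 635.
For example chicken katsu + loaded fries + pad thai + gyoza plate achieves it, using 40 min.
All optima have 4 dishes.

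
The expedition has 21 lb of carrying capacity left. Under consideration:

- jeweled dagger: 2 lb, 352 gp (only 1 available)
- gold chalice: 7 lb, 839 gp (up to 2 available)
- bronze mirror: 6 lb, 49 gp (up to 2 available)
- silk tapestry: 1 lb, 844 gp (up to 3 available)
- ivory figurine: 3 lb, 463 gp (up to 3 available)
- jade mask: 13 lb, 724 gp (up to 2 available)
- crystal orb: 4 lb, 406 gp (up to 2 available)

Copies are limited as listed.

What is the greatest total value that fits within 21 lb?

5112

The ratio ordering already packs tightly: jeweled dagger + gold chalice + 3×silk tapestry + 3×ivory figurine, 21 lb, 5112.
Nothing else within 21 lb beats 5112.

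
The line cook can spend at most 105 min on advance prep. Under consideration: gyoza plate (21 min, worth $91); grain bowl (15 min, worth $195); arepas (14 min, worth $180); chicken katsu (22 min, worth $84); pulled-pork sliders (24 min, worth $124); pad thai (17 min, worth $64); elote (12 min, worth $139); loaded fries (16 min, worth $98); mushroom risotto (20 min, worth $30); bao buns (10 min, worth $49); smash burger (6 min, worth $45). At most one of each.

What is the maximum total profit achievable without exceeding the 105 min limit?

The ratio heuristic lands on grain bowl + arepas + pulled-pork sliders + elote + loaded fries + bao buns + smash burger (830) but leaves 8 min idle.
The 10 min tied up in bao buns is better spent on pad thai — total rises to 845 (104 min).
An exhaustive check of the 2048 subsets confirms 845.

845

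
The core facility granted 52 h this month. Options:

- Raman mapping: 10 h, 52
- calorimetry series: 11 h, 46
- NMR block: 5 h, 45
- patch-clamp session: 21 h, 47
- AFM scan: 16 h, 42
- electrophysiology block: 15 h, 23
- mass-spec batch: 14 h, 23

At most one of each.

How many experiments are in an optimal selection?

4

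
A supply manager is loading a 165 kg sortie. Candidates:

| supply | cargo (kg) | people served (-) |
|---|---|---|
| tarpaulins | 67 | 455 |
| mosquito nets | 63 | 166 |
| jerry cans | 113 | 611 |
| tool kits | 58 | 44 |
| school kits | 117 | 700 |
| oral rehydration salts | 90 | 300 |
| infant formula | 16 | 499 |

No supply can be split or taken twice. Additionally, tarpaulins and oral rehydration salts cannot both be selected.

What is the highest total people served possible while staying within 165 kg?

Filling by ratio: tarpaulins + mosquito nets + infant formula for 1120, with 19 kg left unused.
Replace tarpaulins and mosquito nets with school kits: the trade gains 79 net, giving 1199 at 133 kg.

1199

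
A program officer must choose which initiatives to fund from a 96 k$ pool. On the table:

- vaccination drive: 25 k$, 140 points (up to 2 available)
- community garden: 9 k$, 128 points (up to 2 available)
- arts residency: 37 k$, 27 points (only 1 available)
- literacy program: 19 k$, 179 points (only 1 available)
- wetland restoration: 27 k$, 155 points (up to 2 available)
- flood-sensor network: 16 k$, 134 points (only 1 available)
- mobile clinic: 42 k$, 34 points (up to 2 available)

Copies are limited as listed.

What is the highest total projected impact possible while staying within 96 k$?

The ratio heuristic lands on 2×community garden + literacy program + wetland restoration + flood-sensor network (724) but leaves 16 k$ idle.
Dropping flood-sensor network frees 16 k$; slotting in wetland restoration (27 k$) lifts the total to 745 at 91 k$.

745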